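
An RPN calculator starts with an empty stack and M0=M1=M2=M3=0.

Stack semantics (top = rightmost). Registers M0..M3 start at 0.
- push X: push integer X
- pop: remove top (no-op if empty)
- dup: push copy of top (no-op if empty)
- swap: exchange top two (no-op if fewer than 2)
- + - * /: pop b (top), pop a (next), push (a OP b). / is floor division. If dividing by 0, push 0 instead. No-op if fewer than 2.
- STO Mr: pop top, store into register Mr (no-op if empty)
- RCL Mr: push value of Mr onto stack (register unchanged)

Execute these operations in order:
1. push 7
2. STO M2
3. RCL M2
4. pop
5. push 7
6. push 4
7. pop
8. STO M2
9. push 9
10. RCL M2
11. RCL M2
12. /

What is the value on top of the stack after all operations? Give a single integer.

After op 1 (push 7): stack=[7] mem=[0,0,0,0]
After op 2 (STO M2): stack=[empty] mem=[0,0,7,0]
After op 3 (RCL M2): stack=[7] mem=[0,0,7,0]
After op 4 (pop): stack=[empty] mem=[0,0,7,0]
After op 5 (push 7): stack=[7] mem=[0,0,7,0]
After op 6 (push 4): stack=[7,4] mem=[0,0,7,0]
After op 7 (pop): stack=[7] mem=[0,0,7,0]
After op 8 (STO M2): stack=[empty] mem=[0,0,7,0]
After op 9 (push 9): stack=[9] mem=[0,0,7,0]
After op 10 (RCL M2): stack=[9,7] mem=[0,0,7,0]
After op 11 (RCL M2): stack=[9,7,7] mem=[0,0,7,0]
After op 12 (/): stack=[9,1] mem=[0,0,7,0]

Answer: 1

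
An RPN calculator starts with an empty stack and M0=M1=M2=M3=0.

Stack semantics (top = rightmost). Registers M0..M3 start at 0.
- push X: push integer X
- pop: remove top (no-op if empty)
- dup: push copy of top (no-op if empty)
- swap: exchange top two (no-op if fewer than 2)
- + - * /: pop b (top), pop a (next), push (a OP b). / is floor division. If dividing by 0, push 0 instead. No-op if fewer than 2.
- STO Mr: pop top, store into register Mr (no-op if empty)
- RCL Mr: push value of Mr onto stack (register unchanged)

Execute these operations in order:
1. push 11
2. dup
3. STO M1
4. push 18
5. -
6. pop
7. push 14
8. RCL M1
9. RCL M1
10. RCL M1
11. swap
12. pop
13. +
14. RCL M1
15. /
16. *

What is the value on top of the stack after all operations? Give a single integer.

Answer: 28

Derivation:
After op 1 (push 11): stack=[11] mem=[0,0,0,0]
After op 2 (dup): stack=[11,11] mem=[0,0,0,0]
After op 3 (STO M1): stack=[11] mem=[0,11,0,0]
After op 4 (push 18): stack=[11,18] mem=[0,11,0,0]
After op 5 (-): stack=[-7] mem=[0,11,0,0]
After op 6 (pop): stack=[empty] mem=[0,11,0,0]
After op 7 (push 14): stack=[14] mem=[0,11,0,0]
After op 8 (RCL M1): stack=[14,11] mem=[0,11,0,0]
After op 9 (RCL M1): stack=[14,11,11] mem=[0,11,0,0]
After op 10 (RCL M1): stack=[14,11,11,11] mem=[0,11,0,0]
After op 11 (swap): stack=[14,11,11,11] mem=[0,11,0,0]
After op 12 (pop): stack=[14,11,11] mem=[0,11,0,0]
After op 13 (+): stack=[14,22] mem=[0,11,0,0]
After op 14 (RCL M1): stack=[14,22,11] mem=[0,11,0,0]
After op 15 (/): stack=[14,2] mem=[0,11,0,0]
After op 16 (*): stack=[28] mem=[0,11,0,0]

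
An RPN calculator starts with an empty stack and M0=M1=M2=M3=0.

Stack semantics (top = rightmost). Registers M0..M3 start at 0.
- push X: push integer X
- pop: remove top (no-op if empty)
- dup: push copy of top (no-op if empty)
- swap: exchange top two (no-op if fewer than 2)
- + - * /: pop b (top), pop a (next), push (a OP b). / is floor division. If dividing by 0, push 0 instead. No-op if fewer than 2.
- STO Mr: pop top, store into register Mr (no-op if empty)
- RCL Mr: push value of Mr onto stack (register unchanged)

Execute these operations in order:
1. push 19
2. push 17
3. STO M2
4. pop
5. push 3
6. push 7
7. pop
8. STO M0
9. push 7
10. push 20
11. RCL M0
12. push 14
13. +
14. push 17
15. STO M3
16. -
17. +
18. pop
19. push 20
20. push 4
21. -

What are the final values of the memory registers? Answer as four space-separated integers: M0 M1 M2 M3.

Answer: 3 0 17 17

Derivation:
After op 1 (push 19): stack=[19] mem=[0,0,0,0]
After op 2 (push 17): stack=[19,17] mem=[0,0,0,0]
After op 3 (STO M2): stack=[19] mem=[0,0,17,0]
After op 4 (pop): stack=[empty] mem=[0,0,17,0]
After op 5 (push 3): stack=[3] mem=[0,0,17,0]
After op 6 (push 7): stack=[3,7] mem=[0,0,17,0]
After op 7 (pop): stack=[3] mem=[0,0,17,0]
After op 8 (STO M0): stack=[empty] mem=[3,0,17,0]
After op 9 (push 7): stack=[7] mem=[3,0,17,0]
After op 10 (push 20): stack=[7,20] mem=[3,0,17,0]
After op 11 (RCL M0): stack=[7,20,3] mem=[3,0,17,0]
After op 12 (push 14): stack=[7,20,3,14] mem=[3,0,17,0]
After op 13 (+): stack=[7,20,17] mem=[3,0,17,0]
After op 14 (push 17): stack=[7,20,17,17] mem=[3,0,17,0]
After op 15 (STO M3): stack=[7,20,17] mem=[3,0,17,17]
After op 16 (-): stack=[7,3] mem=[3,0,17,17]
After op 17 (+): stack=[10] mem=[3,0,17,17]
After op 18 (pop): stack=[empty] mem=[3,0,17,17]
After op 19 (push 20): stack=[20] mem=[3,0,17,17]
After op 20 (push 4): stack=[20,4] mem=[3,0,17,17]
After op 21 (-): stack=[16] mem=[3,0,17,17]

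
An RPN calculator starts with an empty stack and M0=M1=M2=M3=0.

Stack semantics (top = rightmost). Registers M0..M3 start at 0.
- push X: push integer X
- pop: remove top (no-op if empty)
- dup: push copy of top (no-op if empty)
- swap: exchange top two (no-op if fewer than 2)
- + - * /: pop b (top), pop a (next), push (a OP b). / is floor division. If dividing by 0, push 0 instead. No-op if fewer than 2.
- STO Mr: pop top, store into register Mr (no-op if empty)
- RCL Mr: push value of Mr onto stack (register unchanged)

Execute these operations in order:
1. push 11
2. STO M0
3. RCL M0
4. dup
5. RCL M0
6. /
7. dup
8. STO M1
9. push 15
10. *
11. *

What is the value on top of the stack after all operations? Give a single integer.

After op 1 (push 11): stack=[11] mem=[0,0,0,0]
After op 2 (STO M0): stack=[empty] mem=[11,0,0,0]
After op 3 (RCL M0): stack=[11] mem=[11,0,0,0]
After op 4 (dup): stack=[11,11] mem=[11,0,0,0]
After op 5 (RCL M0): stack=[11,11,11] mem=[11,0,0,0]
After op 6 (/): stack=[11,1] mem=[11,0,0,0]
After op 7 (dup): stack=[11,1,1] mem=[11,0,0,0]
After op 8 (STO M1): stack=[11,1] mem=[11,1,0,0]
After op 9 (push 15): stack=[11,1,15] mem=[11,1,0,0]
After op 10 (*): stack=[11,15] mem=[11,1,0,0]
After op 11 (*): stack=[165] mem=[11,1,0,0]

Answer: 165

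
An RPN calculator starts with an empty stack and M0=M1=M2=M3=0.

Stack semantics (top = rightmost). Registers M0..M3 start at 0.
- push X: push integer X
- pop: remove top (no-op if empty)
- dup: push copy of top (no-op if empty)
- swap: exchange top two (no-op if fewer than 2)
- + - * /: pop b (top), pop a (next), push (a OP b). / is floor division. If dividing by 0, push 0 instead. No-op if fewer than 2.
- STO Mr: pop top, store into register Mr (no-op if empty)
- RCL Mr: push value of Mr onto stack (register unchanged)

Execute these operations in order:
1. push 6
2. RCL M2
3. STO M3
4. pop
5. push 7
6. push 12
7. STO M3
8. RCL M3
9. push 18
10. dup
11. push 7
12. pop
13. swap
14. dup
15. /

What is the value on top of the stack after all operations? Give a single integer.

After op 1 (push 6): stack=[6] mem=[0,0,0,0]
After op 2 (RCL M2): stack=[6,0] mem=[0,0,0,0]
After op 3 (STO M3): stack=[6] mem=[0,0,0,0]
After op 4 (pop): stack=[empty] mem=[0,0,0,0]
After op 5 (push 7): stack=[7] mem=[0,0,0,0]
After op 6 (push 12): stack=[7,12] mem=[0,0,0,0]
After op 7 (STO M3): stack=[7] mem=[0,0,0,12]
After op 8 (RCL M3): stack=[7,12] mem=[0,0,0,12]
After op 9 (push 18): stack=[7,12,18] mem=[0,0,0,12]
After op 10 (dup): stack=[7,12,18,18] mem=[0,0,0,12]
After op 11 (push 7): stack=[7,12,18,18,7] mem=[0,0,0,12]
After op 12 (pop): stack=[7,12,18,18] mem=[0,0,0,12]
After op 13 (swap): stack=[7,12,18,18] mem=[0,0,0,12]
After op 14 (dup): stack=[7,12,18,18,18] mem=[0,0,0,12]
After op 15 (/): stack=[7,12,18,1] mem=[0,0,0,12]

Answer: 1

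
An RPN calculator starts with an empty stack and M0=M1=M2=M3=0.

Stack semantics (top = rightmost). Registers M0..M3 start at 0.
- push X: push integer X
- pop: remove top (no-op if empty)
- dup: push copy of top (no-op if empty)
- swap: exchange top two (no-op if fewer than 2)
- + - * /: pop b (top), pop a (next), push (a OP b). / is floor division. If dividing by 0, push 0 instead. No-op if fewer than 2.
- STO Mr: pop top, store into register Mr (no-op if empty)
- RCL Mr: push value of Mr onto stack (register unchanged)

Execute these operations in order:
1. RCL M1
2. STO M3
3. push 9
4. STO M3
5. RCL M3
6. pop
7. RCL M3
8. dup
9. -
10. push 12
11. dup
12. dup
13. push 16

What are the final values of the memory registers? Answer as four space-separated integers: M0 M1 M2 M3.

After op 1 (RCL M1): stack=[0] mem=[0,0,0,0]
After op 2 (STO M3): stack=[empty] mem=[0,0,0,0]
After op 3 (push 9): stack=[9] mem=[0,0,0,0]
After op 4 (STO M3): stack=[empty] mem=[0,0,0,9]
After op 5 (RCL M3): stack=[9] mem=[0,0,0,9]
After op 6 (pop): stack=[empty] mem=[0,0,0,9]
After op 7 (RCL M3): stack=[9] mem=[0,0,0,9]
After op 8 (dup): stack=[9,9] mem=[0,0,0,9]
After op 9 (-): stack=[0] mem=[0,0,0,9]
After op 10 (push 12): stack=[0,12] mem=[0,0,0,9]
After op 11 (dup): stack=[0,12,12] mem=[0,0,0,9]
After op 12 (dup): stack=[0,12,12,12] mem=[0,0,0,9]
After op 13 (push 16): stack=[0,12,12,12,16] mem=[0,0,0,9]

Answer: 0 0 0 9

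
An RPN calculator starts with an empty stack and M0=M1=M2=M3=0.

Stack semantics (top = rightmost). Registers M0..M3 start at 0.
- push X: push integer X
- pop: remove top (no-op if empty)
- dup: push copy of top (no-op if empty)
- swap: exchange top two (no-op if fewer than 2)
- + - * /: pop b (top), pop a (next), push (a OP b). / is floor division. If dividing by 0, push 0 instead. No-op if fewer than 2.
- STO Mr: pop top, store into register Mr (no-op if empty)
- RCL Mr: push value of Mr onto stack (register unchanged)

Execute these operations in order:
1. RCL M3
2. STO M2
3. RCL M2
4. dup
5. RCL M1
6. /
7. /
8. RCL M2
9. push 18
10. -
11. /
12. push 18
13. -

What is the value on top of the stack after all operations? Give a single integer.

Answer: -18

Derivation:
After op 1 (RCL M3): stack=[0] mem=[0,0,0,0]
After op 2 (STO M2): stack=[empty] mem=[0,0,0,0]
After op 3 (RCL M2): stack=[0] mem=[0,0,0,0]
After op 4 (dup): stack=[0,0] mem=[0,0,0,0]
After op 5 (RCL M1): stack=[0,0,0] mem=[0,0,0,0]
After op 6 (/): stack=[0,0] mem=[0,0,0,0]
After op 7 (/): stack=[0] mem=[0,0,0,0]
After op 8 (RCL M2): stack=[0,0] mem=[0,0,0,0]
After op 9 (push 18): stack=[0,0,18] mem=[0,0,0,0]
After op 10 (-): stack=[0,-18] mem=[0,0,0,0]
After op 11 (/): stack=[0] mem=[0,0,0,0]
After op 12 (push 18): stack=[0,18] mem=[0,0,0,0]
After op 13 (-): stack=[-18] mem=[0,0,0,0]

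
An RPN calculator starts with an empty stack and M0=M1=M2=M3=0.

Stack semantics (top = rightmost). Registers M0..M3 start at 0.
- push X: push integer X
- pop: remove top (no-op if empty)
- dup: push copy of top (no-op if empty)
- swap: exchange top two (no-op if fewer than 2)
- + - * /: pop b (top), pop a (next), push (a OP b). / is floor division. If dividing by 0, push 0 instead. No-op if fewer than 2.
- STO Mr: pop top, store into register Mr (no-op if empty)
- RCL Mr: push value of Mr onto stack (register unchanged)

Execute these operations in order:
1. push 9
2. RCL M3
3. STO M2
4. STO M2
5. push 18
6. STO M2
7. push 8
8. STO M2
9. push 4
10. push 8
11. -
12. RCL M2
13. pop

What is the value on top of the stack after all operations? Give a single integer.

Answer: -4

Derivation:
After op 1 (push 9): stack=[9] mem=[0,0,0,0]
After op 2 (RCL M3): stack=[9,0] mem=[0,0,0,0]
After op 3 (STO M2): stack=[9] mem=[0,0,0,0]
After op 4 (STO M2): stack=[empty] mem=[0,0,9,0]
After op 5 (push 18): stack=[18] mem=[0,0,9,0]
After op 6 (STO M2): stack=[empty] mem=[0,0,18,0]
After op 7 (push 8): stack=[8] mem=[0,0,18,0]
After op 8 (STO M2): stack=[empty] mem=[0,0,8,0]
After op 9 (push 4): stack=[4] mem=[0,0,8,0]
After op 10 (push 8): stack=[4,8] mem=[0,0,8,0]
After op 11 (-): stack=[-4] mem=[0,0,8,0]
After op 12 (RCL M2): stack=[-4,8] mem=[0,0,8,0]
After op 13 (pop): stack=[-4] mem=[0,0,8,0]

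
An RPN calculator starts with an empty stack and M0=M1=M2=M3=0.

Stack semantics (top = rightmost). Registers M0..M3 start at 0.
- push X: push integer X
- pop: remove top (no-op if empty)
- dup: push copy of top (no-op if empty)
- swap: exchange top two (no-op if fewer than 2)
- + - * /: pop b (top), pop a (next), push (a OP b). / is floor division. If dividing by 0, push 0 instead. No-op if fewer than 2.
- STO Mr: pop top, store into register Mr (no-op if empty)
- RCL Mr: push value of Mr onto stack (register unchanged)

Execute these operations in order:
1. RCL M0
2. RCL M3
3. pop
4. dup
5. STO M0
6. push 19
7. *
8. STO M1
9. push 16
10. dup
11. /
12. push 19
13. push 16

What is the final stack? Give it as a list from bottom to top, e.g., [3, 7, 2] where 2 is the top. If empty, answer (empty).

After op 1 (RCL M0): stack=[0] mem=[0,0,0,0]
After op 2 (RCL M3): stack=[0,0] mem=[0,0,0,0]
After op 3 (pop): stack=[0] mem=[0,0,0,0]
After op 4 (dup): stack=[0,0] mem=[0,0,0,0]
After op 5 (STO M0): stack=[0] mem=[0,0,0,0]
After op 6 (push 19): stack=[0,19] mem=[0,0,0,0]
After op 7 (*): stack=[0] mem=[0,0,0,0]
After op 8 (STO M1): stack=[empty] mem=[0,0,0,0]
After op 9 (push 16): stack=[16] mem=[0,0,0,0]
After op 10 (dup): stack=[16,16] mem=[0,0,0,0]
After op 11 (/): stack=[1] mem=[0,0,0,0]
After op 12 (push 19): stack=[1,19] mem=[0,0,0,0]
After op 13 (push 16): stack=[1,19,16] mem=[0,0,0,0]

Answer: [1, 19, 16]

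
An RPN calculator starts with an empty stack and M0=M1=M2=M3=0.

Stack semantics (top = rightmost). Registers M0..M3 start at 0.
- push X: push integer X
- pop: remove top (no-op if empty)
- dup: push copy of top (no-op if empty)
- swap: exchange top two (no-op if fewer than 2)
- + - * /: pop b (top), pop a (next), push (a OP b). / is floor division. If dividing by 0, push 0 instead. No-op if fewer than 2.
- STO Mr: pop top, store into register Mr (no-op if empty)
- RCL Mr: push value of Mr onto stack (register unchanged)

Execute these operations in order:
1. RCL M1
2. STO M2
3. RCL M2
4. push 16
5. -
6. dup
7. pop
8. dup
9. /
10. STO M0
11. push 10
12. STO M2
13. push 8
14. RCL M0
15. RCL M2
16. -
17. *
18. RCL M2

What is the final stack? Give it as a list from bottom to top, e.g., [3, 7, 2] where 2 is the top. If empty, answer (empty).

After op 1 (RCL M1): stack=[0] mem=[0,0,0,0]
After op 2 (STO M2): stack=[empty] mem=[0,0,0,0]
After op 3 (RCL M2): stack=[0] mem=[0,0,0,0]
After op 4 (push 16): stack=[0,16] mem=[0,0,0,0]
After op 5 (-): stack=[-16] mem=[0,0,0,0]
After op 6 (dup): stack=[-16,-16] mem=[0,0,0,0]
After op 7 (pop): stack=[-16] mem=[0,0,0,0]
After op 8 (dup): stack=[-16,-16] mem=[0,0,0,0]
After op 9 (/): stack=[1] mem=[0,0,0,0]
After op 10 (STO M0): stack=[empty] mem=[1,0,0,0]
After op 11 (push 10): stack=[10] mem=[1,0,0,0]
After op 12 (STO M2): stack=[empty] mem=[1,0,10,0]
After op 13 (push 8): stack=[8] mem=[1,0,10,0]
After op 14 (RCL M0): stack=[8,1] mem=[1,0,10,0]
After op 15 (RCL M2): stack=[8,1,10] mem=[1,0,10,0]
After op 16 (-): stack=[8,-9] mem=[1,0,10,0]
After op 17 (*): stack=[-72] mem=[1,0,10,0]
After op 18 (RCL M2): stack=[-72,10] mem=[1,0,10,0]

Answer: [-72, 10]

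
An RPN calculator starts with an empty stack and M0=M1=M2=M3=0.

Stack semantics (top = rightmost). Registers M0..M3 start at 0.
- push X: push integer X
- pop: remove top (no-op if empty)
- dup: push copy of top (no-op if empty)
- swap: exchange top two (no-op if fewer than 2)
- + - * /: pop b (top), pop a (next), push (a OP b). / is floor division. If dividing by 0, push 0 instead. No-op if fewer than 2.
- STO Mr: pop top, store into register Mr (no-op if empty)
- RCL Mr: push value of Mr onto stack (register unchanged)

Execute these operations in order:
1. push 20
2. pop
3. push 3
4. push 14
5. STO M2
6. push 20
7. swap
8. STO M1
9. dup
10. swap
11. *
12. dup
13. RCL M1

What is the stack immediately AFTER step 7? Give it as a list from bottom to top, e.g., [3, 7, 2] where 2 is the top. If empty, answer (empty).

After op 1 (push 20): stack=[20] mem=[0,0,0,0]
After op 2 (pop): stack=[empty] mem=[0,0,0,0]
After op 3 (push 3): stack=[3] mem=[0,0,0,0]
After op 4 (push 14): stack=[3,14] mem=[0,0,0,0]
After op 5 (STO M2): stack=[3] mem=[0,0,14,0]
After op 6 (push 20): stack=[3,20] mem=[0,0,14,0]
After op 7 (swap): stack=[20,3] mem=[0,0,14,0]

[20, 3]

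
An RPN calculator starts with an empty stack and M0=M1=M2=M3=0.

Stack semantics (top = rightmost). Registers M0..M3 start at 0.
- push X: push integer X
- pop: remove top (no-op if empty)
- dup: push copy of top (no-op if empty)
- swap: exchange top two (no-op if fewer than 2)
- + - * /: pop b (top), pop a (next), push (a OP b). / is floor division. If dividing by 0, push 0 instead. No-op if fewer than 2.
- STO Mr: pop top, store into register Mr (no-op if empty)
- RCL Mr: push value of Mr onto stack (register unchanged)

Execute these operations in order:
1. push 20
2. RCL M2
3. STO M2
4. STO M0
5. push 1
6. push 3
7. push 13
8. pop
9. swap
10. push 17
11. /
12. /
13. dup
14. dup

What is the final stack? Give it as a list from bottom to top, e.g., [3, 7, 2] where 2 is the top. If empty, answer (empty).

Answer: [0, 0, 0]

Derivation:
After op 1 (push 20): stack=[20] mem=[0,0,0,0]
After op 2 (RCL M2): stack=[20,0] mem=[0,0,0,0]
After op 3 (STO M2): stack=[20] mem=[0,0,0,0]
After op 4 (STO M0): stack=[empty] mem=[20,0,0,0]
After op 5 (push 1): stack=[1] mem=[20,0,0,0]
After op 6 (push 3): stack=[1,3] mem=[20,0,0,0]
After op 7 (push 13): stack=[1,3,13] mem=[20,0,0,0]
After op 8 (pop): stack=[1,3] mem=[20,0,0,0]
After op 9 (swap): stack=[3,1] mem=[20,0,0,0]
After op 10 (push 17): stack=[3,1,17] mem=[20,0,0,0]
After op 11 (/): stack=[3,0] mem=[20,0,0,0]
After op 12 (/): stack=[0] mem=[20,0,0,0]
After op 13 (dup): stack=[0,0] mem=[20,0,0,0]
After op 14 (dup): stack=[0,0,0] mem=[20,0,0,0]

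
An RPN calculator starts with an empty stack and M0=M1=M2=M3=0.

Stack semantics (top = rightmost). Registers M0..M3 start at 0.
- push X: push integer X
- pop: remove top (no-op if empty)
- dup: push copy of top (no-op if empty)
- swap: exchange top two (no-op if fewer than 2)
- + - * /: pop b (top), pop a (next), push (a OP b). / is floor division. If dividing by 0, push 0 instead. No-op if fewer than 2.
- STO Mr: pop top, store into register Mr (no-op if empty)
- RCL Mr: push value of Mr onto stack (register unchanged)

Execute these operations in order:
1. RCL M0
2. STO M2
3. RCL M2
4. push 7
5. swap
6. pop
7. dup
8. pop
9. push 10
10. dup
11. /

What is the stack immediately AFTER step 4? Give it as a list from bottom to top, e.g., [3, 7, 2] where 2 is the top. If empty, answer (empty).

After op 1 (RCL M0): stack=[0] mem=[0,0,0,0]
After op 2 (STO M2): stack=[empty] mem=[0,0,0,0]
After op 3 (RCL M2): stack=[0] mem=[0,0,0,0]
After op 4 (push 7): stack=[0,7] mem=[0,0,0,0]

[0, 7]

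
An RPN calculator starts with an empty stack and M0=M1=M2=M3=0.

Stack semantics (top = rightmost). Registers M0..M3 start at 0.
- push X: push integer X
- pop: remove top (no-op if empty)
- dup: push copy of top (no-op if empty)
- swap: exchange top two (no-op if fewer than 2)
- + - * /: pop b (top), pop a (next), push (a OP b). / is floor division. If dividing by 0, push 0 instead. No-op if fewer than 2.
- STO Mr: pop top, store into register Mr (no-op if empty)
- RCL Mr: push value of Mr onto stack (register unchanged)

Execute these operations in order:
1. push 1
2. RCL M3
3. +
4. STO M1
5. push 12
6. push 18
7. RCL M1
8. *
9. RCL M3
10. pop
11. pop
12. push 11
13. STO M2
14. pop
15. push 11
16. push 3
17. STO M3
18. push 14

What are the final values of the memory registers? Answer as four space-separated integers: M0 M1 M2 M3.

After op 1 (push 1): stack=[1] mem=[0,0,0,0]
After op 2 (RCL M3): stack=[1,0] mem=[0,0,0,0]
After op 3 (+): stack=[1] mem=[0,0,0,0]
After op 4 (STO M1): stack=[empty] mem=[0,1,0,0]
After op 5 (push 12): stack=[12] mem=[0,1,0,0]
After op 6 (push 18): stack=[12,18] mem=[0,1,0,0]
After op 7 (RCL M1): stack=[12,18,1] mem=[0,1,0,0]
After op 8 (*): stack=[12,18] mem=[0,1,0,0]
After op 9 (RCL M3): stack=[12,18,0] mem=[0,1,0,0]
After op 10 (pop): stack=[12,18] mem=[0,1,0,0]
After op 11 (pop): stack=[12] mem=[0,1,0,0]
After op 12 (push 11): stack=[12,11] mem=[0,1,0,0]
After op 13 (STO M2): stack=[12] mem=[0,1,11,0]
After op 14 (pop): stack=[empty] mem=[0,1,11,0]
After op 15 (push 11): stack=[11] mem=[0,1,11,0]
After op 16 (push 3): stack=[11,3] mem=[0,1,11,0]
After op 17 (STO M3): stack=[11] mem=[0,1,11,3]
After op 18 (push 14): stack=[11,14] mem=[0,1,11,3]

Answer: 0 1 11 3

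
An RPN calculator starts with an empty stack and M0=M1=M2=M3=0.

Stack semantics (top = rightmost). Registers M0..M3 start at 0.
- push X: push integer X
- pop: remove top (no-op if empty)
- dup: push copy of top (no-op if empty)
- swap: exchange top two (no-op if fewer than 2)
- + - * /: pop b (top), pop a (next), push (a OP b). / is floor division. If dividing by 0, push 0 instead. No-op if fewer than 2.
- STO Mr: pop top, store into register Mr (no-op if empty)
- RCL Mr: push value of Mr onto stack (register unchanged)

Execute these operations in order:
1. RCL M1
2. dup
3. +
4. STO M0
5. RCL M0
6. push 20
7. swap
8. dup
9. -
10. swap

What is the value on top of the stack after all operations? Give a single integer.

After op 1 (RCL M1): stack=[0] mem=[0,0,0,0]
After op 2 (dup): stack=[0,0] mem=[0,0,0,0]
After op 3 (+): stack=[0] mem=[0,0,0,0]
After op 4 (STO M0): stack=[empty] mem=[0,0,0,0]
After op 5 (RCL M0): stack=[0] mem=[0,0,0,0]
After op 6 (push 20): stack=[0,20] mem=[0,0,0,0]
After op 7 (swap): stack=[20,0] mem=[0,0,0,0]
After op 8 (dup): stack=[20,0,0] mem=[0,0,0,0]
After op 9 (-): stack=[20,0] mem=[0,0,0,0]
After op 10 (swap): stack=[0,20] mem=[0,0,0,0]

Answer: 20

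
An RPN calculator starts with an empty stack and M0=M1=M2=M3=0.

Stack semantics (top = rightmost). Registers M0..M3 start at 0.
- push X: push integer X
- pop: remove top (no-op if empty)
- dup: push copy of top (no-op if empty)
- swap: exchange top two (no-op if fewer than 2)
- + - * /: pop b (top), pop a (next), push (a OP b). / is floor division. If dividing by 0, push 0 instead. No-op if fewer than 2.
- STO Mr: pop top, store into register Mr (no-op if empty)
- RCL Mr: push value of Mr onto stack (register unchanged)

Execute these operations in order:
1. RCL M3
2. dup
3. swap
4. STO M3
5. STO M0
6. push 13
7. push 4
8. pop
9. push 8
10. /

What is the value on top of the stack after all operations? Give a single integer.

Answer: 1

Derivation:
After op 1 (RCL M3): stack=[0] mem=[0,0,0,0]
After op 2 (dup): stack=[0,0] mem=[0,0,0,0]
After op 3 (swap): stack=[0,0] mem=[0,0,0,0]
After op 4 (STO M3): stack=[0] mem=[0,0,0,0]
After op 5 (STO M0): stack=[empty] mem=[0,0,0,0]
After op 6 (push 13): stack=[13] mem=[0,0,0,0]
After op 7 (push 4): stack=[13,4] mem=[0,0,0,0]
After op 8 (pop): stack=[13] mem=[0,0,0,0]
After op 9 (push 8): stack=[13,8] mem=[0,0,0,0]
After op 10 (/): stack=[1] mem=[0,0,0,0]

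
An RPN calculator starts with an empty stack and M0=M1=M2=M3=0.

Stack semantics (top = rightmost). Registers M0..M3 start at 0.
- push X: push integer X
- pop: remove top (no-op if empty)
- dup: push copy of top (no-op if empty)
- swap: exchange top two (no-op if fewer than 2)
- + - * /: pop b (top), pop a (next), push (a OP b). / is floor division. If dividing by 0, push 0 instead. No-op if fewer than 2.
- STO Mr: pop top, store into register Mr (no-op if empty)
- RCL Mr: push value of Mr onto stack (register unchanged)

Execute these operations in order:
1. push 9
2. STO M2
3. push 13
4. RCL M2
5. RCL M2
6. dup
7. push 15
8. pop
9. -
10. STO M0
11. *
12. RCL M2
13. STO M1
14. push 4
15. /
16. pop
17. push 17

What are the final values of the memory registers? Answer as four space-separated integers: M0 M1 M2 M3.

Answer: 0 9 9 0

Derivation:
After op 1 (push 9): stack=[9] mem=[0,0,0,0]
After op 2 (STO M2): stack=[empty] mem=[0,0,9,0]
After op 3 (push 13): stack=[13] mem=[0,0,9,0]
After op 4 (RCL M2): stack=[13,9] mem=[0,0,9,0]
After op 5 (RCL M2): stack=[13,9,9] mem=[0,0,9,0]
After op 6 (dup): stack=[13,9,9,9] mem=[0,0,9,0]
After op 7 (push 15): stack=[13,9,9,9,15] mem=[0,0,9,0]
After op 8 (pop): stack=[13,9,9,9] mem=[0,0,9,0]
After op 9 (-): stack=[13,9,0] mem=[0,0,9,0]
After op 10 (STO M0): stack=[13,9] mem=[0,0,9,0]
After op 11 (*): stack=[117] mem=[0,0,9,0]
After op 12 (RCL M2): stack=[117,9] mem=[0,0,9,0]
After op 13 (STO M1): stack=[117] mem=[0,9,9,0]
After op 14 (push 4): stack=[117,4] mem=[0,9,9,0]
After op 15 (/): stack=[29] mem=[0,9,9,0]
After op 16 (pop): stack=[empty] mem=[0,9,9,0]
After op 17 (push 17): stack=[17] mem=[0,9,9,0]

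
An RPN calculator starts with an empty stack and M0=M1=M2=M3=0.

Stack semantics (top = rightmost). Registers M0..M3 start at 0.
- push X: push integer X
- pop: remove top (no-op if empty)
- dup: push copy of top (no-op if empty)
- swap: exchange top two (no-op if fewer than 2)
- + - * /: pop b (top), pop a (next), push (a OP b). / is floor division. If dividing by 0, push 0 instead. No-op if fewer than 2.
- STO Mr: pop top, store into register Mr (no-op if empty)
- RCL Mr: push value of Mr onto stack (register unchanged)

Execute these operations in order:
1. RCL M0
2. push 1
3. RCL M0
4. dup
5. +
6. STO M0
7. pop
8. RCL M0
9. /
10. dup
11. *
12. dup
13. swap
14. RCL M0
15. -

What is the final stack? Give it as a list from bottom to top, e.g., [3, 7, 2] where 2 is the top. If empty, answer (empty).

After op 1 (RCL M0): stack=[0] mem=[0,0,0,0]
After op 2 (push 1): stack=[0,1] mem=[0,0,0,0]
After op 3 (RCL M0): stack=[0,1,0] mem=[0,0,0,0]
After op 4 (dup): stack=[0,1,0,0] mem=[0,0,0,0]
After op 5 (+): stack=[0,1,0] mem=[0,0,0,0]
After op 6 (STO M0): stack=[0,1] mem=[0,0,0,0]
After op 7 (pop): stack=[0] mem=[0,0,0,0]
After op 8 (RCL M0): stack=[0,0] mem=[0,0,0,0]
After op 9 (/): stack=[0] mem=[0,0,0,0]
After op 10 (dup): stack=[0,0] mem=[0,0,0,0]
After op 11 (*): stack=[0] mem=[0,0,0,0]
After op 12 (dup): stack=[0,0] mem=[0,0,0,0]
After op 13 (swap): stack=[0,0] mem=[0,0,0,0]
After op 14 (RCL M0): stack=[0,0,0] mem=[0,0,0,0]
After op 15 (-): stack=[0,0] mem=[0,0,0,0]

Answer: [0, 0]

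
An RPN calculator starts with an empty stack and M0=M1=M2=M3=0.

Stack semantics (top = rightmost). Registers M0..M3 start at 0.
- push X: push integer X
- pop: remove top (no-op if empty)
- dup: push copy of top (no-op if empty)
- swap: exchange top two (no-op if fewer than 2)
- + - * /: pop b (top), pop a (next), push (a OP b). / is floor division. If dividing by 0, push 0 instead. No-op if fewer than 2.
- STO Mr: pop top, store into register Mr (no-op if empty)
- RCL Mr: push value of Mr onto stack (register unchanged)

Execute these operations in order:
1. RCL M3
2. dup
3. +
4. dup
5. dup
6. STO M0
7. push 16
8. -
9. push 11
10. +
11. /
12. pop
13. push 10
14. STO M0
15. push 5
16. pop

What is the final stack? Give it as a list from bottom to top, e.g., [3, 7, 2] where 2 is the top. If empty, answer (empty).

Answer: (empty)

Derivation:
After op 1 (RCL M3): stack=[0] mem=[0,0,0,0]
After op 2 (dup): stack=[0,0] mem=[0,0,0,0]
After op 3 (+): stack=[0] mem=[0,0,0,0]
After op 4 (dup): stack=[0,0] mem=[0,0,0,0]
After op 5 (dup): stack=[0,0,0] mem=[0,0,0,0]
After op 6 (STO M0): stack=[0,0] mem=[0,0,0,0]
After op 7 (push 16): stack=[0,0,16] mem=[0,0,0,0]
After op 8 (-): stack=[0,-16] mem=[0,0,0,0]
After op 9 (push 11): stack=[0,-16,11] mem=[0,0,0,0]
After op 10 (+): stack=[0,-5] mem=[0,0,0,0]
After op 11 (/): stack=[0] mem=[0,0,0,0]
After op 12 (pop): stack=[empty] mem=[0,0,0,0]
After op 13 (push 10): stack=[10] mem=[0,0,0,0]
After op 14 (STO M0): stack=[empty] mem=[10,0,0,0]
After op 15 (push 5): stack=[5] mem=[10,0,0,0]
After op 16 (pop): stack=[empty] mem=[10,0,0,0]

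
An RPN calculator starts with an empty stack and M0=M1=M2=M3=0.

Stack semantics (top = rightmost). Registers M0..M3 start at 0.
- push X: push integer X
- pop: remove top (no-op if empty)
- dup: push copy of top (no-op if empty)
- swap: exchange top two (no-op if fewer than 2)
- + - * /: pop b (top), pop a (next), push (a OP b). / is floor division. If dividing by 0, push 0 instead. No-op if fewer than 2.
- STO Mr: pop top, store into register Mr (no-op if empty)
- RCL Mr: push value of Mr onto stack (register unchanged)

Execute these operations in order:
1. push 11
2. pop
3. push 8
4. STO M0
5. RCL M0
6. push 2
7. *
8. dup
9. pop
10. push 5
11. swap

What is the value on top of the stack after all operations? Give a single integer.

Answer: 16

Derivation:
After op 1 (push 11): stack=[11] mem=[0,0,0,0]
After op 2 (pop): stack=[empty] mem=[0,0,0,0]
After op 3 (push 8): stack=[8] mem=[0,0,0,0]
After op 4 (STO M0): stack=[empty] mem=[8,0,0,0]
After op 5 (RCL M0): stack=[8] mem=[8,0,0,0]
After op 6 (push 2): stack=[8,2] mem=[8,0,0,0]
After op 7 (*): stack=[16] mem=[8,0,0,0]
After op 8 (dup): stack=[16,16] mem=[8,0,0,0]
After op 9 (pop): stack=[16] mem=[8,0,0,0]
After op 10 (push 5): stack=[16,5] mem=[8,0,0,0]
After op 11 (swap): stack=[5,16] mem=[8,0,0,0]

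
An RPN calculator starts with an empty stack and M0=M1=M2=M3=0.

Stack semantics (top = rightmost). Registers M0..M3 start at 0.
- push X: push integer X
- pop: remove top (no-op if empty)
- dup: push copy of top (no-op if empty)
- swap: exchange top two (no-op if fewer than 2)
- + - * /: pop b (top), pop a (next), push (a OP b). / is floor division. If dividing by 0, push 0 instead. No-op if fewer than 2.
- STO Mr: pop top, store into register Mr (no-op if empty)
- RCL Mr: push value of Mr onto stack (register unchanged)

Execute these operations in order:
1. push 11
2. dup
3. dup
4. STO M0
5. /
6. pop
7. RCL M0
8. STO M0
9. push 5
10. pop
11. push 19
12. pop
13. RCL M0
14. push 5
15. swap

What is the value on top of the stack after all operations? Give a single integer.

After op 1 (push 11): stack=[11] mem=[0,0,0,0]
After op 2 (dup): stack=[11,11] mem=[0,0,0,0]
After op 3 (dup): stack=[11,11,11] mem=[0,0,0,0]
After op 4 (STO M0): stack=[11,11] mem=[11,0,0,0]
After op 5 (/): stack=[1] mem=[11,0,0,0]
After op 6 (pop): stack=[empty] mem=[11,0,0,0]
After op 7 (RCL M0): stack=[11] mem=[11,0,0,0]
After op 8 (STO M0): stack=[empty] mem=[11,0,0,0]
After op 9 (push 5): stack=[5] mem=[11,0,0,0]
After op 10 (pop): stack=[empty] mem=[11,0,0,0]
After op 11 (push 19): stack=[19] mem=[11,0,0,0]
After op 12 (pop): stack=[empty] mem=[11,0,0,0]
After op 13 (RCL M0): stack=[11] mem=[11,0,0,0]
After op 14 (push 5): stack=[11,5] mem=[11,0,0,0]
After op 15 (swap): stack=[5,11] mem=[11,0,0,0]

Answer: 11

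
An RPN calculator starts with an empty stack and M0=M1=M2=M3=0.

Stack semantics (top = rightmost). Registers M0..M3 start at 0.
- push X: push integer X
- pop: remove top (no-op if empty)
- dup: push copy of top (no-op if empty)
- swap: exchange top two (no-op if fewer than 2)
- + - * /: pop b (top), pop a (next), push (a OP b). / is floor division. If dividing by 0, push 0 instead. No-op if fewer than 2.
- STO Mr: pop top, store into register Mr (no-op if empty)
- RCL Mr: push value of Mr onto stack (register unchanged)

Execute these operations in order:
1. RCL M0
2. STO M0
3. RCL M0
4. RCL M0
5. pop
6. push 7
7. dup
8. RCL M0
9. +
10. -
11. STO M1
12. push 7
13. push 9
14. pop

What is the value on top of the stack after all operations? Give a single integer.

After op 1 (RCL M0): stack=[0] mem=[0,0,0,0]
After op 2 (STO M0): stack=[empty] mem=[0,0,0,0]
After op 3 (RCL M0): stack=[0] mem=[0,0,0,0]
After op 4 (RCL M0): stack=[0,0] mem=[0,0,0,0]
After op 5 (pop): stack=[0] mem=[0,0,0,0]
After op 6 (push 7): stack=[0,7] mem=[0,0,0,0]
After op 7 (dup): stack=[0,7,7] mem=[0,0,0,0]
After op 8 (RCL M0): stack=[0,7,7,0] mem=[0,0,0,0]
After op 9 (+): stack=[0,7,7] mem=[0,0,0,0]
After op 10 (-): stack=[0,0] mem=[0,0,0,0]
After op 11 (STO M1): stack=[0] mem=[0,0,0,0]
After op 12 (push 7): stack=[0,7] mem=[0,0,0,0]
After op 13 (push 9): stack=[0,7,9] mem=[0,0,0,0]
After op 14 (pop): stack=[0,7] mem=[0,0,0,0]

Answer: 7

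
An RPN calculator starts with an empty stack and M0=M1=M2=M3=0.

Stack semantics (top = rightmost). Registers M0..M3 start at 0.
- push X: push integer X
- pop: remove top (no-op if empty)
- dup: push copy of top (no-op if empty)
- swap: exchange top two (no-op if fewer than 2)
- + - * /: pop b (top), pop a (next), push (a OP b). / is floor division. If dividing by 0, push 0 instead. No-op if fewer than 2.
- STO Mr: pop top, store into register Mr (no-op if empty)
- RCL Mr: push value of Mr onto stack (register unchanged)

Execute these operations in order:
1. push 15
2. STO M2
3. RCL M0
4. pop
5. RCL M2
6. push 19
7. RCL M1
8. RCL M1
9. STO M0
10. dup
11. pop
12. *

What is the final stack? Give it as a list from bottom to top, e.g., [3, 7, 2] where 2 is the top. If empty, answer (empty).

Answer: [15, 0]

Derivation:
After op 1 (push 15): stack=[15] mem=[0,0,0,0]
After op 2 (STO M2): stack=[empty] mem=[0,0,15,0]
After op 3 (RCL M0): stack=[0] mem=[0,0,15,0]
After op 4 (pop): stack=[empty] mem=[0,0,15,0]
After op 5 (RCL M2): stack=[15] mem=[0,0,15,0]
After op 6 (push 19): stack=[15,19] mem=[0,0,15,0]
After op 7 (RCL M1): stack=[15,19,0] mem=[0,0,15,0]
After op 8 (RCL M1): stack=[15,19,0,0] mem=[0,0,15,0]
After op 9 (STO M0): stack=[15,19,0] mem=[0,0,15,0]
After op 10 (dup): stack=[15,19,0,0] mem=[0,0,15,0]
After op 11 (pop): stack=[15,19,0] mem=[0,0,15,0]
After op 12 (*): stack=[15,0] mem=[0,0,15,0]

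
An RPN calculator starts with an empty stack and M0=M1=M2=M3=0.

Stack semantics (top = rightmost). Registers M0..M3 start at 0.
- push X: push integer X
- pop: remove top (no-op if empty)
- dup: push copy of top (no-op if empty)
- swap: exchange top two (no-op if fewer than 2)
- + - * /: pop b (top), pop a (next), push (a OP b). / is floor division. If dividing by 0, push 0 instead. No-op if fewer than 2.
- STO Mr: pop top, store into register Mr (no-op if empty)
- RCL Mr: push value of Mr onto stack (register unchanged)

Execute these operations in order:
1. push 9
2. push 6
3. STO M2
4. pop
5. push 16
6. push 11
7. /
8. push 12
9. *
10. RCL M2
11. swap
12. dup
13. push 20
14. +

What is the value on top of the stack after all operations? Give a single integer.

Answer: 32

Derivation:
After op 1 (push 9): stack=[9] mem=[0,0,0,0]
After op 2 (push 6): stack=[9,6] mem=[0,0,0,0]
After op 3 (STO M2): stack=[9] mem=[0,0,6,0]
After op 4 (pop): stack=[empty] mem=[0,0,6,0]
After op 5 (push 16): stack=[16] mem=[0,0,6,0]
After op 6 (push 11): stack=[16,11] mem=[0,0,6,0]
After op 7 (/): stack=[1] mem=[0,0,6,0]
After op 8 (push 12): stack=[1,12] mem=[0,0,6,0]
After op 9 (*): stack=[12] mem=[0,0,6,0]
After op 10 (RCL M2): stack=[12,6] mem=[0,0,6,0]
After op 11 (swap): stack=[6,12] mem=[0,0,6,0]
After op 12 (dup): stack=[6,12,12] mem=[0,0,6,0]
After op 13 (push 20): stack=[6,12,12,20] mem=[0,0,6,0]
After op 14 (+): stack=[6,12,32] mem=[0,0,6,0]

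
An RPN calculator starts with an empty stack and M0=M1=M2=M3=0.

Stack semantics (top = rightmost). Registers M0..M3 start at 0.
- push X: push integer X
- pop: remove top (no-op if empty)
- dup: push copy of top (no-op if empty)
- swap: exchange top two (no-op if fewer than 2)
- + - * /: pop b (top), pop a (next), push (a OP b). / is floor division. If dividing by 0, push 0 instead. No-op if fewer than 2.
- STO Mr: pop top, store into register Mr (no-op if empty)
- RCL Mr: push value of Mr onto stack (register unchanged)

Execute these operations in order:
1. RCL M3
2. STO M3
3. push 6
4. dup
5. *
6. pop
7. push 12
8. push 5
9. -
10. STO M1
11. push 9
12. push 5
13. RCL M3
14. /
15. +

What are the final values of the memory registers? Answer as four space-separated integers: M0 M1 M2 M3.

After op 1 (RCL M3): stack=[0] mem=[0,0,0,0]
After op 2 (STO M3): stack=[empty] mem=[0,0,0,0]
After op 3 (push 6): stack=[6] mem=[0,0,0,0]
After op 4 (dup): stack=[6,6] mem=[0,0,0,0]
After op 5 (*): stack=[36] mem=[0,0,0,0]
After op 6 (pop): stack=[empty] mem=[0,0,0,0]
After op 7 (push 12): stack=[12] mem=[0,0,0,0]
After op 8 (push 5): stack=[12,5] mem=[0,0,0,0]
After op 9 (-): stack=[7] mem=[0,0,0,0]
After op 10 (STO M1): stack=[empty] mem=[0,7,0,0]
After op 11 (push 9): stack=[9] mem=[0,7,0,0]
After op 12 (push 5): stack=[9,5] mem=[0,7,0,0]
After op 13 (RCL M3): stack=[9,5,0] mem=[0,7,0,0]
After op 14 (/): stack=[9,0] mem=[0,7,0,0]
After op 15 (+): stack=[9] mem=[0,7,0,0]

Answer: 0 7 0 0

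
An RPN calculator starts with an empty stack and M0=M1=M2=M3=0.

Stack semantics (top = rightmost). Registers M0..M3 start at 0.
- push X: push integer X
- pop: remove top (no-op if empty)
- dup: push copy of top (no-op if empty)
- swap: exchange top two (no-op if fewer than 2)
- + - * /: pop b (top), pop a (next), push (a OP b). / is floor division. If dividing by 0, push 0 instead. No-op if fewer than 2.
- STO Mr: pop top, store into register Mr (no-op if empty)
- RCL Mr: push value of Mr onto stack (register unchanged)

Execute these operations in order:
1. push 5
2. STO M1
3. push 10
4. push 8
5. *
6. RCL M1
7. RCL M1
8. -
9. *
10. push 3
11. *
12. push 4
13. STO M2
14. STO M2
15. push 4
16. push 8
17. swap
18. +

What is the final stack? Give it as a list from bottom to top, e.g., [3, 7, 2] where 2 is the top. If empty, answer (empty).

After op 1 (push 5): stack=[5] mem=[0,0,0,0]
After op 2 (STO M1): stack=[empty] mem=[0,5,0,0]
After op 3 (push 10): stack=[10] mem=[0,5,0,0]
After op 4 (push 8): stack=[10,8] mem=[0,5,0,0]
After op 5 (*): stack=[80] mem=[0,5,0,0]
After op 6 (RCL M1): stack=[80,5] mem=[0,5,0,0]
After op 7 (RCL M1): stack=[80,5,5] mem=[0,5,0,0]
After op 8 (-): stack=[80,0] mem=[0,5,0,0]
After op 9 (*): stack=[0] mem=[0,5,0,0]
After op 10 (push 3): stack=[0,3] mem=[0,5,0,0]
After op 11 (*): stack=[0] mem=[0,5,0,0]
After op 12 (push 4): stack=[0,4] mem=[0,5,0,0]
After op 13 (STO M2): stack=[0] mem=[0,5,4,0]
After op 14 (STO M2): stack=[empty] mem=[0,5,0,0]
After op 15 (push 4): stack=[4] mem=[0,5,0,0]
After op 16 (push 8): stack=[4,8] mem=[0,5,0,0]
After op 17 (swap): stack=[8,4] mem=[0,5,0,0]
After op 18 (+): stack=[12] mem=[0,5,0,0]

Answer: [12]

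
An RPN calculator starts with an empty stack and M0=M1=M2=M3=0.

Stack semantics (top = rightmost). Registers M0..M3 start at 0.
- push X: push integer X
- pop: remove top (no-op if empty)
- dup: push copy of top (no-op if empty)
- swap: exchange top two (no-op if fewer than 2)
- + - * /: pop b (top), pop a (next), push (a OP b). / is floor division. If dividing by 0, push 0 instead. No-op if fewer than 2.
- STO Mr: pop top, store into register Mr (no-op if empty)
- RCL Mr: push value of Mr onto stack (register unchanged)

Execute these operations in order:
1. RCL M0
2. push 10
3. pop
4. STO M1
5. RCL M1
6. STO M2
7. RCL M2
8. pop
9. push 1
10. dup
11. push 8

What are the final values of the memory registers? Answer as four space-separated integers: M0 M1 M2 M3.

Answer: 0 0 0 0

Derivation:
After op 1 (RCL M0): stack=[0] mem=[0,0,0,0]
After op 2 (push 10): stack=[0,10] mem=[0,0,0,0]
After op 3 (pop): stack=[0] mem=[0,0,0,0]
After op 4 (STO M1): stack=[empty] mem=[0,0,0,0]
After op 5 (RCL M1): stack=[0] mem=[0,0,0,0]
After op 6 (STO M2): stack=[empty] mem=[0,0,0,0]
After op 7 (RCL M2): stack=[0] mem=[0,0,0,0]
After op 8 (pop): stack=[empty] mem=[0,0,0,0]
After op 9 (push 1): stack=[1] mem=[0,0,0,0]
After op 10 (dup): stack=[1,1] mem=[0,0,0,0]
After op 11 (push 8): stack=[1,1,8] mem=[0,0,0,0]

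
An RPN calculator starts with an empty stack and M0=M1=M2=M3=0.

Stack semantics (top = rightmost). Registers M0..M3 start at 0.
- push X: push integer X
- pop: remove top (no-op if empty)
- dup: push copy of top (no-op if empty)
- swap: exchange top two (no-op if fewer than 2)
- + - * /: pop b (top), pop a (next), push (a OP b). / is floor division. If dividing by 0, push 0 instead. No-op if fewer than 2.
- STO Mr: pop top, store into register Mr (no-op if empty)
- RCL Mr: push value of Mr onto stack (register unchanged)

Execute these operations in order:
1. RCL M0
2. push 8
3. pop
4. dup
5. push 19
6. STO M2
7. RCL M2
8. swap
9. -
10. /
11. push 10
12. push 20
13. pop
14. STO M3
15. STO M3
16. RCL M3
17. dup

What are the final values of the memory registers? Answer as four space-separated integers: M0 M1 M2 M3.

Answer: 0 0 19 0

Derivation:
After op 1 (RCL M0): stack=[0] mem=[0,0,0,0]
After op 2 (push 8): stack=[0,8] mem=[0,0,0,0]
After op 3 (pop): stack=[0] mem=[0,0,0,0]
After op 4 (dup): stack=[0,0] mem=[0,0,0,0]
After op 5 (push 19): stack=[0,0,19] mem=[0,0,0,0]
After op 6 (STO M2): stack=[0,0] mem=[0,0,19,0]
After op 7 (RCL M2): stack=[0,0,19] mem=[0,0,19,0]
After op 8 (swap): stack=[0,19,0] mem=[0,0,19,0]
After op 9 (-): stack=[0,19] mem=[0,0,19,0]
After op 10 (/): stack=[0] mem=[0,0,19,0]
After op 11 (push 10): stack=[0,10] mem=[0,0,19,0]
After op 12 (push 20): stack=[0,10,20] mem=[0,0,19,0]
After op 13 (pop): stack=[0,10] mem=[0,0,19,0]
After op 14 (STO M3): stack=[0] mem=[0,0,19,10]
After op 15 (STO M3): stack=[empty] mem=[0,0,19,0]
After op 16 (RCL M3): stack=[0] mem=[0,0,19,0]
After op 17 (dup): stack=[0,0] mem=[0,0,19,0]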